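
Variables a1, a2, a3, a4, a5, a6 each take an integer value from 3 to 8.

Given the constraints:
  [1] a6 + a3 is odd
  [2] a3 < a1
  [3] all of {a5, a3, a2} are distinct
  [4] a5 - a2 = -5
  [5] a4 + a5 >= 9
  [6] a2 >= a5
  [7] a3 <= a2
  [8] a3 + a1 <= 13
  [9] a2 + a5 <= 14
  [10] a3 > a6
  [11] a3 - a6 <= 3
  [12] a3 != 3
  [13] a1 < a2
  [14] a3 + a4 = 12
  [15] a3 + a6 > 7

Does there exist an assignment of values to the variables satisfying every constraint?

One satisfying assignment is a1 = 6, a2 = 8, a3 = 5, a4 = 7, a5 = 3, a6 = 4.
For the less obvious constraints — constraint 4: a5 - a2 = -5; constraint 5: a4 + a5 = 10; constraint 8: a3 + a1 = 11 — and the others hold by inspection.

Satisfiable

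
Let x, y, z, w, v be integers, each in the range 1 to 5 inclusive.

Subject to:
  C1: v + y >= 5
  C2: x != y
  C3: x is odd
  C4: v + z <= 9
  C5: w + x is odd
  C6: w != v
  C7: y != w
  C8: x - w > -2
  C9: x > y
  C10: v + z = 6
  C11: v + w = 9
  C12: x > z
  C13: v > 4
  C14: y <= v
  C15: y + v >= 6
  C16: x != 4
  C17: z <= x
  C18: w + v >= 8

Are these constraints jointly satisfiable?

Satisfiable

Try x = 3, y = 1, z = 1, w = 4, v = 5.
Check constraint 1: v + y = 6; constraint 4: v + z = 6; constraint 8: x - w = -1. The remaining constraints are straightforward to verify.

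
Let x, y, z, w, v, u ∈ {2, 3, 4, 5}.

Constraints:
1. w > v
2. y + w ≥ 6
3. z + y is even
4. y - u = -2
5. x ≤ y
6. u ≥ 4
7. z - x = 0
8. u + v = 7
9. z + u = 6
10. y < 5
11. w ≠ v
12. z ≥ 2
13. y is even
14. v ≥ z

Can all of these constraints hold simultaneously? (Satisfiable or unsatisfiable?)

Satisfiable

The assignment x = 2, y = 2, z = 2, w = 4, v = 3, u = 4 works:
  constraint 2 holds since y + w = 6.
  constraint 4 holds since y - u = -2.
The rest check out directly.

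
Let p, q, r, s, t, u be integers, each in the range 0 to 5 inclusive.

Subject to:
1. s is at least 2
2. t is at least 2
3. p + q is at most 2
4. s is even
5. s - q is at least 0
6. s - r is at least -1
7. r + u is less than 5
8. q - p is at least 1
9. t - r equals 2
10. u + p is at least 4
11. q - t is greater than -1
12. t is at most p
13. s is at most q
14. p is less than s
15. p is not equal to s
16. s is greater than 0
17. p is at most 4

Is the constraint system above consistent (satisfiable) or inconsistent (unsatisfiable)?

Unsatisfiable

From constraints 2 and 12: p ≥ t ≥ 2. From constraints 1 and 13: q ≥ s ≥ 2. Hence p + q ≥ 4. But constraint 3 requires p + q ≤ 2, and 2 < 4. Contradiction.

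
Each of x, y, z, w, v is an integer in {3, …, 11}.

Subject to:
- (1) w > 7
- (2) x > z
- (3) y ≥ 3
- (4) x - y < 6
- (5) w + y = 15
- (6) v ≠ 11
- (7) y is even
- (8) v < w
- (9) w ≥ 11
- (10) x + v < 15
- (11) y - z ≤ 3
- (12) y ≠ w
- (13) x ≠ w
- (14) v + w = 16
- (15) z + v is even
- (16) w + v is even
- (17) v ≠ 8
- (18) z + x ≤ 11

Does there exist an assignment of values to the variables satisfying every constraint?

The assignment x = 7, y = 4, z = 3, w = 11, v = 5 works:
  constraint 4 holds since x - y = 3.
  constraint 5 holds since w + y = 15.
  constraint 10 holds since x + v = 12.
The rest check out directly.

Satisfiable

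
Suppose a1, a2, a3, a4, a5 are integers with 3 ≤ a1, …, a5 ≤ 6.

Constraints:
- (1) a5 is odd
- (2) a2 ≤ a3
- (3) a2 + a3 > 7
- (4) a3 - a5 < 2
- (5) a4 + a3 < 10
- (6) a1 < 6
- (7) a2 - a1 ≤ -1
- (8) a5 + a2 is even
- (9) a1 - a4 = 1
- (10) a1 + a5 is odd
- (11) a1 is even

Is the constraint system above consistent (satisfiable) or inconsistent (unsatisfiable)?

The assignment a1 = 4, a2 = 3, a3 = 6, a4 = 3, a5 = 5 works:
  constraint 3 holds since a2 + a3 = 9.
  constraint 4 holds since a3 - a5 = 1.
  constraint 5 holds since a4 + a3 = 9.
The rest check out directly.

Satisfiable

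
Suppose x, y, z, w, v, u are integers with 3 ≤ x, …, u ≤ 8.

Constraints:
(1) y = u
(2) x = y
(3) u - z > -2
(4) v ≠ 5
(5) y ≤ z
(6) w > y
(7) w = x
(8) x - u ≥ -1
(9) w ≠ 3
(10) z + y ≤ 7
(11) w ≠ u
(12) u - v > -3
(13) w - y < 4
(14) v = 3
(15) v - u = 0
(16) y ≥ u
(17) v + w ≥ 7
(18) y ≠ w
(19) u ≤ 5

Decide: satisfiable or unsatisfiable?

From constraints 1, 2, and 7, w = x = y = u, so w = u. But constraint 11 says w ≠ u. Contradiction.

Unsatisfiable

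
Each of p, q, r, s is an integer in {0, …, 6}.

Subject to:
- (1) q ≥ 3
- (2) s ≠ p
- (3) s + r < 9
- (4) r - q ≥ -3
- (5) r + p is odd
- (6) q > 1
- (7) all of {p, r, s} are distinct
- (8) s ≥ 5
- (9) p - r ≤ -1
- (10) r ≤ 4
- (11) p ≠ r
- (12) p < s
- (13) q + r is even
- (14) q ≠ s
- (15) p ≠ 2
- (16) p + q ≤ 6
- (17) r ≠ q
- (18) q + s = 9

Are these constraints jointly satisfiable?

Try p = 1, q = 4, r = 2, s = 5.
Check constraint 3: s + r = 7; constraint 4: r - q = -2. The remaining constraints are straightforward to verify.

Satisfiable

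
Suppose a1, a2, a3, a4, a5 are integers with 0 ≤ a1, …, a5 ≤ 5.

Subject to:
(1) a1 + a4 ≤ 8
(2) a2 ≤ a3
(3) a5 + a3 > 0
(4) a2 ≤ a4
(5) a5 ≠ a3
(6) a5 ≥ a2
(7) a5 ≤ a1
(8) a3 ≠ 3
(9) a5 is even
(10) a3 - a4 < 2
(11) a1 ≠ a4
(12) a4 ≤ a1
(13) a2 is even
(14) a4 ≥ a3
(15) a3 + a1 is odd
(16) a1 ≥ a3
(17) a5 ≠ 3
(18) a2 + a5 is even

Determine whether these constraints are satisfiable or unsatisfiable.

Satisfiable

Try a1 = 4, a2 = 0, a3 = 1, a4 = 2, a5 = 0.
Check constraint 1: a1 + a4 = 6; constraint 3: a5 + a3 = 1; constraint 10: a3 - a4 = -1. The remaining constraints are straightforward to verify.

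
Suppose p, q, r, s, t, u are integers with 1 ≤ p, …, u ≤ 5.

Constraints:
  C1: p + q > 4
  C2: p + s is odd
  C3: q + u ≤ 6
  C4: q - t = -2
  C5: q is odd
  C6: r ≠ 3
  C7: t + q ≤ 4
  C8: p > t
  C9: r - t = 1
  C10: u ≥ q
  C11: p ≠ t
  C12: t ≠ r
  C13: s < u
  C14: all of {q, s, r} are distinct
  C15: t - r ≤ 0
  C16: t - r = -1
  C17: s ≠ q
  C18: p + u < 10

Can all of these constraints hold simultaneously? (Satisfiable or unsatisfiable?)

Satisfiable

The assignment p = 5, q = 1, r = 4, s = 2, t = 3, u = 4 works:
  constraint 1 holds since p + q = 6.
  constraint 3 holds since q + u = 5.
  constraint 4 holds since q - t = -2.
The rest check out directly.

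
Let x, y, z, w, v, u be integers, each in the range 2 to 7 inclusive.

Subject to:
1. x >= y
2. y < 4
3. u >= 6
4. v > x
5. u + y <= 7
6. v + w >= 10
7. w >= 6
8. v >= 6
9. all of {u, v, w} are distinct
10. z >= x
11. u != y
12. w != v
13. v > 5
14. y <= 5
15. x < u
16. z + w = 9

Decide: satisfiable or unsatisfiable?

Unsatisfiable

Constraints 3, 7, and 8 confine each of u, v, w to the 2 values {6, 7} (the domain already gives each ≤ 7).
Constraint 9 requires all 3 of them to be distinct, but only 2 values are available — impossible by the pigeonhole principle.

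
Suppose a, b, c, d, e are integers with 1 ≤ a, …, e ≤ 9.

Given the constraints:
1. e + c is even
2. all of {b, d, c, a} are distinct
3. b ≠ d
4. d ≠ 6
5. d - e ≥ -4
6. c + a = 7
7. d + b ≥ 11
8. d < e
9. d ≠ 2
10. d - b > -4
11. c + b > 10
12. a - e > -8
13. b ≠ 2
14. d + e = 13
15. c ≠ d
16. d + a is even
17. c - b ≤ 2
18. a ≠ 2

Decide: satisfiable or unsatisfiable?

The assignment a = 1, b = 7, c = 6, d = 5, e = 8 works:
  constraint 5 holds since d - e = -3.
  constraint 6 holds since c + a = 7.
The rest check out directly.

Satisfiable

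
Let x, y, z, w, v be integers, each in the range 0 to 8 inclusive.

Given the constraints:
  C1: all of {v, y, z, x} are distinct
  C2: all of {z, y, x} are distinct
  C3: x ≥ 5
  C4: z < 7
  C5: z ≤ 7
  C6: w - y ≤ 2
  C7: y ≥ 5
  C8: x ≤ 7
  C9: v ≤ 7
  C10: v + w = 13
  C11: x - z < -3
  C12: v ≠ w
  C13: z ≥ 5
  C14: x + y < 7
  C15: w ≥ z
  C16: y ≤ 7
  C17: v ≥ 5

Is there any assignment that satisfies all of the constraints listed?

Unsatisfiable

Constraints 3, 5, 7, 8, 9, 13, 16, and 17 confine each of v, y, z, x to the 3 values {5, …, 7}.
Constraint 1 requires all 4 of them to be distinct, but only 3 values are available — impossible by the pigeonhole principle.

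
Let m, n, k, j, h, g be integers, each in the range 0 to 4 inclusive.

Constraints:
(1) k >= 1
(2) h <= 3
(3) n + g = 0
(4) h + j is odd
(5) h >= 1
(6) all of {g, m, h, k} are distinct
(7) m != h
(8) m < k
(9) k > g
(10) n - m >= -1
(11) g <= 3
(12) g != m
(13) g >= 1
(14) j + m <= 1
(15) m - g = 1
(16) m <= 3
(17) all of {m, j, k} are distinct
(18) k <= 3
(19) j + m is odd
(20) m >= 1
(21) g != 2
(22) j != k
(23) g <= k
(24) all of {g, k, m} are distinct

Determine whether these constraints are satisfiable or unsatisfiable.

Constraints 1, 2, 5, 11, 13, 16, 18, and 20 confine each of g, m, h, k to the 3 values {1, …, 3}.
Constraint 6 requires all 4 of them to be distinct, but only 3 values are available — impossible by the pigeonhole principle.

Unsatisfiable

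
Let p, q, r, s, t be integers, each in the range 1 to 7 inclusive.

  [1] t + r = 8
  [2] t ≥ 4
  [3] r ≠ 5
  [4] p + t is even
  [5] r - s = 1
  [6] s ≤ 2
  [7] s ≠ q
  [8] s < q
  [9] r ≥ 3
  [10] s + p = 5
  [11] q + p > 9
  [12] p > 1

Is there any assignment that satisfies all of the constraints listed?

Satisfiable

Setting (p, q, r, s, t) = (3, 7, 3, 2, 5) satisfies everything: constraint 1: t + r = 8; constraint 5: r - s = 1; constraint 10: s + p = 5, and the others follow.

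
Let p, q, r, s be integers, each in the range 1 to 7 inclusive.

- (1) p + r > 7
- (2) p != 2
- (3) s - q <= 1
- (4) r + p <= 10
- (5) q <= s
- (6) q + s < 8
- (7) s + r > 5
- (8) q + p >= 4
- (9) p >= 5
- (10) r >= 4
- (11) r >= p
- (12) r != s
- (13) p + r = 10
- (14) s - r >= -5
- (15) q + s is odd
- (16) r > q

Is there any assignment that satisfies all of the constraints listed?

Take p = 5, q = 2, r = 5, s = 3. Then constraint 1: p + r = 10; constraint 3: s - q = 1, and every other listed constraint is also met.

Satisfiable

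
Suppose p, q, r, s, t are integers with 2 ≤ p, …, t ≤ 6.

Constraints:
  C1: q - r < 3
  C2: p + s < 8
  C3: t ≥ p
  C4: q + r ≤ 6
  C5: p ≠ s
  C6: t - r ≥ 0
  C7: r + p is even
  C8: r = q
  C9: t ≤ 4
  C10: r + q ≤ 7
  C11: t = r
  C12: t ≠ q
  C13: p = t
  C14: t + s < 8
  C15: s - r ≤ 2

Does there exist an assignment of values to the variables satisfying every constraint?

From constraints 8 and 11, t = r = q, so t = q. But constraint 12 says t ≠ q. Contradiction.

Unsatisfiable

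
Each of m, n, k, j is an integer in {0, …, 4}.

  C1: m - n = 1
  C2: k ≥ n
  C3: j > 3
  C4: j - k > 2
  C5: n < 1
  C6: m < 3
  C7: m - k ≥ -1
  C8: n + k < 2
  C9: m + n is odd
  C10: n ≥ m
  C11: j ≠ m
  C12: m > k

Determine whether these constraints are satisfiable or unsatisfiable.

Unsatisfiable

Constraints 2, 10, and 12 give m ≤ n, n ≤ k, k < m. Chaining: m ≤ n ≤ k < m, which forces m < m — impossible.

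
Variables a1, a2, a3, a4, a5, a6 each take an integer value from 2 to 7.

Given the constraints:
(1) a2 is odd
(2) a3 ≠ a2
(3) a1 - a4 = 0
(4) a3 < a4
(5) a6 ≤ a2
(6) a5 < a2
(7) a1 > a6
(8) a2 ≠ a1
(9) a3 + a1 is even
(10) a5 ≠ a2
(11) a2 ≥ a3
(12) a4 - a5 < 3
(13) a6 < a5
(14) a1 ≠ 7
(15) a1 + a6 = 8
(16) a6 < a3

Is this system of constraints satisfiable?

Satisfiable

Take a1 = 6, a2 = 5, a3 = 4, a4 = 6, a5 = 4, a6 = 2. Then constraint 3: a1 - a4 = 0; constraint 12: a4 - a5 = 2; constraint 15: a1 + a6 = 8, and every other listed constraint is also met.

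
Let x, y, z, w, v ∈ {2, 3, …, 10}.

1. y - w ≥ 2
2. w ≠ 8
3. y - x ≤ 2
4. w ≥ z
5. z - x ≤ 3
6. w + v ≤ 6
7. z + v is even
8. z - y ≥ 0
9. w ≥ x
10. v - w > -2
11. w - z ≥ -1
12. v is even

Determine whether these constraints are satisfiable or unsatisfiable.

Constraints 1, 8, and 11 give y − w ≥ 2, w − z ≥ -1, z − y ≥ 0.
Adding all 3 inequalities: the left sides telescope to 0, and the right sides sum to 2 + (-1) + 0 = 1. So 0 ≥ 1, which is false.

Unsatisfiable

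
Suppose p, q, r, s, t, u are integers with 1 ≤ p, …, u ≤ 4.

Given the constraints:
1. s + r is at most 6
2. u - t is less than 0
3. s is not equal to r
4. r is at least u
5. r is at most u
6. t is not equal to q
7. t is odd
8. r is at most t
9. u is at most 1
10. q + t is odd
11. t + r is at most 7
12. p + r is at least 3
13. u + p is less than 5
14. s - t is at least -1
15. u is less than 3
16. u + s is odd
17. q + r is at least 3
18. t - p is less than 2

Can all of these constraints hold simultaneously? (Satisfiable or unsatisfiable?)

Satisfiable

Setting (p, q, r, s, t, u) = (3, 2, 1, 4, 3, 1) satisfies everything: constraint 1: s + r = 5; constraint 2: u - t = -2, and the others follow.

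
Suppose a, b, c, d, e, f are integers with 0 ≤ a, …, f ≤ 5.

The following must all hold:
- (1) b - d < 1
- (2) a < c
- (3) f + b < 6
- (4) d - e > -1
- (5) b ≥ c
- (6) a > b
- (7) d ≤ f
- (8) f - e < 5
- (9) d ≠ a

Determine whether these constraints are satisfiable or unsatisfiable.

Unsatisfiable

Constraints 2, 5, and 6 give c ≤ b, b < a, a < c. Chaining: c ≤ b < a < c, which forces c < c — impossible.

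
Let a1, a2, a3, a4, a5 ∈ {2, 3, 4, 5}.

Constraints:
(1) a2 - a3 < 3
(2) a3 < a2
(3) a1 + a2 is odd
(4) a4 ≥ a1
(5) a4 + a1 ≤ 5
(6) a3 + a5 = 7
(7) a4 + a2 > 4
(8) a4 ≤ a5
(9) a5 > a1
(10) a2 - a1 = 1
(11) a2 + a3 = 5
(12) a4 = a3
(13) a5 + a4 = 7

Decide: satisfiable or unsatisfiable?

Satisfiable

Take a1 = 2, a2 = 3, a3 = 2, a4 = 2, a5 = 5. Then constraint 1: a2 - a3 = 1; constraint 5: a4 + a1 = 4, and every other listed constraint is also met.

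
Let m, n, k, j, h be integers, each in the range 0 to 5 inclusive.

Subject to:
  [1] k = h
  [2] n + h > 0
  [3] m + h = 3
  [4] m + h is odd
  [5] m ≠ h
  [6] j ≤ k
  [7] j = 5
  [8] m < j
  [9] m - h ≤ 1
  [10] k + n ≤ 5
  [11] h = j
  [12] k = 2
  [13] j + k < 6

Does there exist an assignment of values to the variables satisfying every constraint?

Unsatisfiable

Constraint 12 fixes k = 2 and constraint 7 fixes j = 5. Constraints 1 and 11 give k = h = j, so k = j. But 2 ≠ 5 — contradiction.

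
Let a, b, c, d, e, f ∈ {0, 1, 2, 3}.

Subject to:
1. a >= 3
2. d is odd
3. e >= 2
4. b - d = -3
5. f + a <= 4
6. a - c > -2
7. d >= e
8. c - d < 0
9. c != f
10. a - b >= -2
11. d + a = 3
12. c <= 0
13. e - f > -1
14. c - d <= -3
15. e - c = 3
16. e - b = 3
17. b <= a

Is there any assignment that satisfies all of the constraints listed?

Unsatisfiable

From constraints 3 and 7: d ≥ e ≥ 2. From constraint 1: a ≥ 3. Hence d + a ≥ 5. But constraint 11 requires d + a = 3, and 3 < 5. Contradiction.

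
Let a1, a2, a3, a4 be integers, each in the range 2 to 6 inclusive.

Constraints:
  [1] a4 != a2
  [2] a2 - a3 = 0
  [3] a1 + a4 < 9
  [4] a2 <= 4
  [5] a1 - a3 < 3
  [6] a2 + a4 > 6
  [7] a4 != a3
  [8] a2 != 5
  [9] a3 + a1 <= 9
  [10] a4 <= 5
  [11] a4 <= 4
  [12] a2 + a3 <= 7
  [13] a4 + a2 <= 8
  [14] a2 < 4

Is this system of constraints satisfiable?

Setting (a1, a2, a3, a4) = (4, 3, 3, 4) satisfies everything: constraint 2: a2 - a3 = 0; constraint 3: a1 + a4 = 8, and the others follow.

Satisfiable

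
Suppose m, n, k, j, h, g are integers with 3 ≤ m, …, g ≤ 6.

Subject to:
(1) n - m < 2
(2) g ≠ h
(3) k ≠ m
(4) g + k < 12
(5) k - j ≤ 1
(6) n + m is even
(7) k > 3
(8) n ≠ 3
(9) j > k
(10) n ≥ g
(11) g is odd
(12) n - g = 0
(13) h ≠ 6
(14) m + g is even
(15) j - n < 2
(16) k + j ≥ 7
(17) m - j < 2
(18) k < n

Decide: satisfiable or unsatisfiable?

Satisfiable

Setting (m, n, k, j, h, g) = (5, 5, 4, 6, 4, 5) satisfies everything: constraint 1: n - m = 0; constraint 4: g + k = 9, and the others follow.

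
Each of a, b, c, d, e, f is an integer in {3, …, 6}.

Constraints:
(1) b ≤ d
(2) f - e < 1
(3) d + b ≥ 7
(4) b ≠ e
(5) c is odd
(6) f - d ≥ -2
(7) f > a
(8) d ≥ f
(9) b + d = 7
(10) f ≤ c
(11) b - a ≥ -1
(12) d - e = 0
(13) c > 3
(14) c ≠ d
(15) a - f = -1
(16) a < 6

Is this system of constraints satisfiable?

Satisfiable

The assignment a = 3, b = 3, c = 5, d = 4, e = 4, f = 4 works:
  constraint 2 holds since f - e = 0.
  constraint 3 holds since d + b = 7.
The rest check out directly.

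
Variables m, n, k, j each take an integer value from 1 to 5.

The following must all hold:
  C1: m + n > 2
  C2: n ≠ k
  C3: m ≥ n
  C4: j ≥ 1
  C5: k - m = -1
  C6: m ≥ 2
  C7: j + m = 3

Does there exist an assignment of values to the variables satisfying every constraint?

Satisfiable

One satisfying assignment is m = 2, n = 2, k = 1, j = 1.
For the less obvious constraints — constraint 1: m + n = 4; constraint 5: k - m = -1 — and the others hold by inspection.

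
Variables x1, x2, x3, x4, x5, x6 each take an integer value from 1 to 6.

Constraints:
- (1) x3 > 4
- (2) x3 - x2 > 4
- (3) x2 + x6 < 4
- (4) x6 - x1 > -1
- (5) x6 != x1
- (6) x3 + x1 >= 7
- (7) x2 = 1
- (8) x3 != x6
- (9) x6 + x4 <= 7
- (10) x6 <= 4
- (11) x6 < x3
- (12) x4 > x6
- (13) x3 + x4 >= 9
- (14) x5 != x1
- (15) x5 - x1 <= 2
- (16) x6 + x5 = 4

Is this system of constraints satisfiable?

Setting (x1, x2, x3, x4, x5, x6) = (1, 1, 6, 5, 2, 2) satisfies everything: constraint 2: x3 - x2 = 5; constraint 3: x2 + x6 = 3; constraint 4: x6 - x1 = 1, and the others follow.

Satisfiable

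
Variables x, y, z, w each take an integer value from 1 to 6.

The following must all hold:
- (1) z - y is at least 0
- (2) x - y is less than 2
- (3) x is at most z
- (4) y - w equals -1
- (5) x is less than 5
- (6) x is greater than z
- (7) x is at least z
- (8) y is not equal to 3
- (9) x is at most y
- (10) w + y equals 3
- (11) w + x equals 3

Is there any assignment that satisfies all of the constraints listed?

Constraints 1, 6, and 9 give y ≤ z, z < x, x ≤ y. Chaining: y ≤ z < x ≤ y, which forces y < y — impossible.

Unsatisfiable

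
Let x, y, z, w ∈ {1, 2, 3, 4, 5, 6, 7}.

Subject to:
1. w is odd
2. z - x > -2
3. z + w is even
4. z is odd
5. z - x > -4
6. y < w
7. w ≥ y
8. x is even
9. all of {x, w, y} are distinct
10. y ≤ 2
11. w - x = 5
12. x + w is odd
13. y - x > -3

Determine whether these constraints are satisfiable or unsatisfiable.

Satisfiable

One satisfying assignment is x = 2, y = 1, z = 1, w = 7.
For the less obvious constraints — constraint 2: z - x = -1; constraint 5: z - x = -1 — and the others hold by inspection.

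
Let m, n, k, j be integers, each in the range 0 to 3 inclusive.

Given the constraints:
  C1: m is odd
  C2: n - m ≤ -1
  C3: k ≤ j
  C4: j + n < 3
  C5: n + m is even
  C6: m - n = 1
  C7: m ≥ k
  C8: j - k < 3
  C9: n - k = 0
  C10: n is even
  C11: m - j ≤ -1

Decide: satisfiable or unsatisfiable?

Unsatisfiable

Constraint 10 makes n even and constraint 1 makes m odd, so n + m must be odd. Constraint 5 says n + m is even — contradiction.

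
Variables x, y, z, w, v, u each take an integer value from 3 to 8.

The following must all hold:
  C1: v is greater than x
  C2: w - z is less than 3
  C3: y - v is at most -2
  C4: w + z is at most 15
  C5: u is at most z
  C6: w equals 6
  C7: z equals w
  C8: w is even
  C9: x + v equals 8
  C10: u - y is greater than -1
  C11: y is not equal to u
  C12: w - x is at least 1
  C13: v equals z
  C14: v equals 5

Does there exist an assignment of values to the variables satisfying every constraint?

Unsatisfiable

Constraint 14 fixes v = 5 and constraint 6 fixes w = 6. Constraints 7 and 13 give v = z = w, so v = w. But 5 ≠ 6 — contradiction.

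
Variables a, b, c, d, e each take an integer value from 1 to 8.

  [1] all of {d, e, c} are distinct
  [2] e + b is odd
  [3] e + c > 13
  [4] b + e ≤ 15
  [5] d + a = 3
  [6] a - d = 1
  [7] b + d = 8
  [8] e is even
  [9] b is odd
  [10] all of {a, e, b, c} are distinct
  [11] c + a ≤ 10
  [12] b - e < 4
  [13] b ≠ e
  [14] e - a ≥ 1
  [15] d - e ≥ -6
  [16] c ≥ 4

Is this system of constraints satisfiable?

Satisfiable

One satisfying assignment is a = 2, b = 7, c = 8, d = 1, e = 6.
For the less obvious constraints — constraint 3: e + c = 14; constraint 4: b + e = 13; constraint 5: d + a = 3 — and the others hold by inspection.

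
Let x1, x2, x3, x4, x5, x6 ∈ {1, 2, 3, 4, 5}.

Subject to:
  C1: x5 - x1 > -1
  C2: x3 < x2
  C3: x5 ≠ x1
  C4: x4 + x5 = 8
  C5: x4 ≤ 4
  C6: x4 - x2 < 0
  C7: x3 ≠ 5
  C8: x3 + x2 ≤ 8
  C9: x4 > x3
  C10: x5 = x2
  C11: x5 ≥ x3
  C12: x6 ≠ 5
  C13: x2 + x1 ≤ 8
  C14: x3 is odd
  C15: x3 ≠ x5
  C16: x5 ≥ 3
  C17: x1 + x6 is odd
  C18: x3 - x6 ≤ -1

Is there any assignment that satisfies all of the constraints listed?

One satisfying assignment is x1 = 3, x2 = 5, x3 = 1, x4 = 3, x5 = 5, x6 = 2.
For the less obvious constraints — constraint 1: x5 - x1 = 2; constraint 4: x4 + x5 = 8; constraint 6: x4 - x2 = -2 — and the others hold by inspection.

Satisfiable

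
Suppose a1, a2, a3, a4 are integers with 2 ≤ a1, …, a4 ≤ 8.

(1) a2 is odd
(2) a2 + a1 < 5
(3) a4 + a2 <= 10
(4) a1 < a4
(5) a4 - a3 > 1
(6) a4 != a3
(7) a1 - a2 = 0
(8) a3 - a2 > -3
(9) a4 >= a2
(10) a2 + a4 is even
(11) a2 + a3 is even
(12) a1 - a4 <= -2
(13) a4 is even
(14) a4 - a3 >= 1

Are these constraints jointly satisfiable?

Unsatisfiable

Constraint 1 makes a2 odd and constraint 13 makes a4 even, so a2 + a4 must be odd. Constraint 10 says a2 + a4 is even — contradiction.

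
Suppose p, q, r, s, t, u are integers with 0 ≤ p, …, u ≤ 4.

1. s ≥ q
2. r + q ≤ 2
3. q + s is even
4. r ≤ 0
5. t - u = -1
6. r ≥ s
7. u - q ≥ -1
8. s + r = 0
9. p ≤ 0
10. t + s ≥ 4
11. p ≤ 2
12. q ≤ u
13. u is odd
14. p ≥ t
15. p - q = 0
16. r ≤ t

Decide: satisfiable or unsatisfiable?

Unsatisfiable

From constraints 11 and 14: t ≤ p ≤ 2. From constraints 4 and 6: s ≤ r ≤ 0. Hence t + s ≤ 2. But constraint 10 requires t + s ≥ 4, and 4 > 2. Contradiction.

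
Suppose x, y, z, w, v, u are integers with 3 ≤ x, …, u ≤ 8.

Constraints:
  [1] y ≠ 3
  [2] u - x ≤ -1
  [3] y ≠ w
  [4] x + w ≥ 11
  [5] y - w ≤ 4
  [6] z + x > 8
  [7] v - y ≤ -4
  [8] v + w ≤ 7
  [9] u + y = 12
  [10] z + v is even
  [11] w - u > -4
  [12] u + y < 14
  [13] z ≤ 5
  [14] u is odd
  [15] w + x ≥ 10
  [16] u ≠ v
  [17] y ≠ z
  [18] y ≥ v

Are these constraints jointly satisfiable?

Satisfiable

One satisfying assignment is x = 8, y = 7, z = 3, w = 4, v = 3, u = 5.
For the less obvious constraints — constraint 2: u - x = -3; constraint 4: x + w = 12 — and the others hold by inspection.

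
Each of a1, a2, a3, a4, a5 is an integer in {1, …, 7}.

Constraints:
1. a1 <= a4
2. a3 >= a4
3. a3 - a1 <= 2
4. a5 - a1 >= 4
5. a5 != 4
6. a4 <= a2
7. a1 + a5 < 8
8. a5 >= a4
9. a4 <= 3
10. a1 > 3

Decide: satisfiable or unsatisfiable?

From constraint 10: a1 ≥ 4. From constraints 1 and 9: a1 ≤ a4 and a4 ≤ 3, so a1 ≤ 3. But 3 < 4, so no value of a1 works.

Unsatisfiable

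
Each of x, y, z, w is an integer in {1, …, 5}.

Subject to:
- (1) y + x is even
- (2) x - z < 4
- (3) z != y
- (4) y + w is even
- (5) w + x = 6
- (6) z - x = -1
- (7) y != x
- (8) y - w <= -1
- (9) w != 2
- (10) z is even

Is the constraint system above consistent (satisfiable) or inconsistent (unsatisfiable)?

Satisfiable

Take x = 3, y = 1, z = 2, w = 3. Then constraint 2: x - z = 1; constraint 5: w + x = 6; constraint 6: z - x = -1, and every other listed constraint is also met.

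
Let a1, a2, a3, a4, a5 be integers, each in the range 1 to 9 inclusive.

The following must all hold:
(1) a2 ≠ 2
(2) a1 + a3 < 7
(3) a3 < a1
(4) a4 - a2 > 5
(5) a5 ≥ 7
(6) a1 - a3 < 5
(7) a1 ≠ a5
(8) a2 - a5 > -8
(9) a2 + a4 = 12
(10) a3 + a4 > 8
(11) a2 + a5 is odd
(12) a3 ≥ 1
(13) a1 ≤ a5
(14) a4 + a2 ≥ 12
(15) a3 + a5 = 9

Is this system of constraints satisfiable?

Take a1 = 5, a2 = 3, a3 = 1, a4 = 9, a5 = 8. Then constraint 2: a1 + a3 = 6; constraint 4: a4 - a2 = 6; constraint 6: a1 - a3 = 4, and every other listed constraint is also met.

Satisfiable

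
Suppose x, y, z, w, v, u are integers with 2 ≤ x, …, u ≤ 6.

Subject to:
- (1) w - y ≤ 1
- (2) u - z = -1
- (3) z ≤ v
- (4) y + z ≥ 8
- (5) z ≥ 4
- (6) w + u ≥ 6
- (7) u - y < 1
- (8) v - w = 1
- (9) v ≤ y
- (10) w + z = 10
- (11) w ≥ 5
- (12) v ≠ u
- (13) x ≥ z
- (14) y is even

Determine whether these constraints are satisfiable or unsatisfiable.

The assignment x = 5, y = 6, z = 5, w = 5, v = 6, u = 4 works:
  constraint 1 holds since w - y = -1.
  constraint 2 holds since u - z = -1.
The rest check out directly.

Satisfiable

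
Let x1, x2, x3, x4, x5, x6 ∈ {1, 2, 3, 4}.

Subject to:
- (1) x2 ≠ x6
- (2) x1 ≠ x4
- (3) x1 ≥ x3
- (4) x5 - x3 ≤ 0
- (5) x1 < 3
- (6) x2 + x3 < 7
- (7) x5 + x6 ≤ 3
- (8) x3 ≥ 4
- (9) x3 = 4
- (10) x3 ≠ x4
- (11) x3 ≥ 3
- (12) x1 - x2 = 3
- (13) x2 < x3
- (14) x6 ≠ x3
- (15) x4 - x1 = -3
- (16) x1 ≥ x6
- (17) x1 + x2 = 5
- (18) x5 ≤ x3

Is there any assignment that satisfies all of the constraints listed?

From constraints 3 and 8: x1 ≥ x3 and x3 ≥ 4, so x1 ≥ 4. From constraint 5: x1 ≤ 2. But 2 < 4, so no value of x1 works.

Unsatisfiable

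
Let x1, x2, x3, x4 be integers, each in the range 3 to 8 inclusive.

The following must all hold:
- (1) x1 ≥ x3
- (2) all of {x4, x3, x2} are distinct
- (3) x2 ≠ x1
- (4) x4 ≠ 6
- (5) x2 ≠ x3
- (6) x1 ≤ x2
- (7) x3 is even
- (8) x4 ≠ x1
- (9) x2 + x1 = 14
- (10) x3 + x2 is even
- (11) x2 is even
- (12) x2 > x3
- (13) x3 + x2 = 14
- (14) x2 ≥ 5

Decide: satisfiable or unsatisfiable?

Take x1 = 6, x2 = 8, x3 = 6, x4 = 7. Then constraint 2: values 7, 6, 8 are distinct; constraint 9: x2 + x1 = 14; constraint 13: x3 + x2 = 14, and every other listed constraint is also met.

Satisfiable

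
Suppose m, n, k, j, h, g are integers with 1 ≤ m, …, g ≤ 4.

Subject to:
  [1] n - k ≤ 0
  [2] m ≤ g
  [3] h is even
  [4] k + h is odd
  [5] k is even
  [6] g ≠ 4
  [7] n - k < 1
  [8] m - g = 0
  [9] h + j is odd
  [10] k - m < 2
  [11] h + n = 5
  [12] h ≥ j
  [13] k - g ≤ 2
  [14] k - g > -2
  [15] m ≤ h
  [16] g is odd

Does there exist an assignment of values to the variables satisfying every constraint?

Unsatisfiable

Constraint 5 makes k even and constraint 3 makes h even, so k + h must be even. Constraint 4 says k + h is odd — contradiction.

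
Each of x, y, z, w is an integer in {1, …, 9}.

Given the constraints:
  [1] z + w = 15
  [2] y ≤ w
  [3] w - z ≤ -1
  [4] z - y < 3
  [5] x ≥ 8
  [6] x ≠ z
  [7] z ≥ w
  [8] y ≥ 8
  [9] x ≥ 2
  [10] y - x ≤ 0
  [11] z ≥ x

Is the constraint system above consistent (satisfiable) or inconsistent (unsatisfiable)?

Unsatisfiable

From constraints 5 and 11: z ≥ x ≥ 8. From constraints 2 and 8: w ≥ y ≥ 8. Hence z + w ≥ 16. But constraint 1 requires z + w = 15, and 15 < 16. Contradiction.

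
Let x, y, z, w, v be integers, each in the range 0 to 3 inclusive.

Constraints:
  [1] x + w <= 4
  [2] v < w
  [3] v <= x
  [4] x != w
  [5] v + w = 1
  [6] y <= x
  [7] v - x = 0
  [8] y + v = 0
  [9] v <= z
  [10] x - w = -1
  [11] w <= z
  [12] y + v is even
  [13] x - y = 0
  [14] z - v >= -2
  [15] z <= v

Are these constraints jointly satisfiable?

Constraints 2, 11, and 15 give w ≤ z, z ≤ v, v < w. Chaining: w ≤ z ≤ v < w, which forces w < w — impossible.

Unsatisfiable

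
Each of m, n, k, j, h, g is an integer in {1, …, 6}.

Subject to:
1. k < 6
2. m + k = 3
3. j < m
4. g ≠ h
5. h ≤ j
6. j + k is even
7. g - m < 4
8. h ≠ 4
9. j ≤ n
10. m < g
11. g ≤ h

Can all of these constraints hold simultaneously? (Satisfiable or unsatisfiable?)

Unsatisfiable

Constraints 3, 5, 10, and 11 give j < m, m < g, g ≤ h, h ≤ j. Chaining: j < m < g ≤ h ≤ j, which forces j < j — impossible.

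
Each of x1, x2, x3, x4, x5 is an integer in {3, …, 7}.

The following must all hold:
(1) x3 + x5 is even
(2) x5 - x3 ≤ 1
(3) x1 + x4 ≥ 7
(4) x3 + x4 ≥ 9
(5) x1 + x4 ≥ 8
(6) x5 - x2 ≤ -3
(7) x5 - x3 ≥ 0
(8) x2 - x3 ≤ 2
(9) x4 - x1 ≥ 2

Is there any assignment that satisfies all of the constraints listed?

Constraints 6, 7, and 8 give x2 − x5 ≥ 3, x5 − x3 ≥ 0, x3 − x2 ≥ -2.
Adding all 3 inequalities: the left sides telescope to 0, and the right sides sum to 3 + 0 + (-2) = 1. So 0 ≥ 1, which is false.

Unsatisfiable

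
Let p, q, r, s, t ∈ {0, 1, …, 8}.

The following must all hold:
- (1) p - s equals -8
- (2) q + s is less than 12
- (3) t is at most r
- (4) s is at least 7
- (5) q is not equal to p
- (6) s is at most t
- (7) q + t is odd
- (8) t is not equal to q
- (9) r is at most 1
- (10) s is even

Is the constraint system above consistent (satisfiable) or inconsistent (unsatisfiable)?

From constraints 4 and 6: t ≥ s and s ≥ 7, so t ≥ 7. From constraints 3 and 9: t ≤ r and r ≤ 1, so t ≤ 1. But 1 < 7, so no value of t works.

Unsatisfiable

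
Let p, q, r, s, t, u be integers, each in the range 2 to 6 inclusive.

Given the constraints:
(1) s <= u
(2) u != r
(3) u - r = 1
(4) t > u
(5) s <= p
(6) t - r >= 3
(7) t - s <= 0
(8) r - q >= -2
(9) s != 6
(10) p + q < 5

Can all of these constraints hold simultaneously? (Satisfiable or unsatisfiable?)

Constraints 1, 4, and 7 give s ≤ u, u < t, t ≤ s. Chaining: s ≤ u < t ≤ s, which forces s < s — impossible.

Unsatisfiable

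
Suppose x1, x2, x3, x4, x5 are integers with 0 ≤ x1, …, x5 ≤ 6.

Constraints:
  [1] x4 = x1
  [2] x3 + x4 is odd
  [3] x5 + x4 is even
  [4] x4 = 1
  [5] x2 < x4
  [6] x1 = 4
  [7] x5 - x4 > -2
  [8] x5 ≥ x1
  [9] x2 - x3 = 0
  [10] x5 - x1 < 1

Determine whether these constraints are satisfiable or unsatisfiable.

Constraint 4 fixes x4 = 1 and constraint 6 fixes x1 = 4, but constraint 1 requires x4 = x1. Since 1 ≠ 4, contradiction.

Unsatisfiable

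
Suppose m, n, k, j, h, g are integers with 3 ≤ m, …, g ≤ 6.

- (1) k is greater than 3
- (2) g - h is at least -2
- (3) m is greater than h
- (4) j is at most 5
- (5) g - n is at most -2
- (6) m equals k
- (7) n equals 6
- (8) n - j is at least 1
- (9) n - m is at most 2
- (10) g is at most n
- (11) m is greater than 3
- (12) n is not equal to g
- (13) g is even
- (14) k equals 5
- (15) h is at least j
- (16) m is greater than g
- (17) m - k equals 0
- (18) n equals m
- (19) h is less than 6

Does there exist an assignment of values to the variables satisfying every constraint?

Unsatisfiable

Constraint 7 fixes n = 6 and constraint 14 fixes k = 5. Constraints 6 and 18 give n = m = k, so n = k. But 6 ≠ 5 — contradiction.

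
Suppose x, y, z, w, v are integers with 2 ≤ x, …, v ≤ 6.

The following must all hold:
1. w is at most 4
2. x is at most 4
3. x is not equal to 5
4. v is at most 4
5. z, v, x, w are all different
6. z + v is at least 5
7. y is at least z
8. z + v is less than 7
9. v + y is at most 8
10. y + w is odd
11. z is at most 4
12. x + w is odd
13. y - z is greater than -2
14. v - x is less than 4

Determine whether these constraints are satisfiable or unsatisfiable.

Constraints 1, 2, 4, and 11 confine each of z, v, x, w to the 3 values {2, …, 4} (the domain already gives each ≥ 2).
Constraint 5 requires all 4 of them to be distinct, but only 3 values are available — impossible by the pigeonhole principle.

Unsatisfiable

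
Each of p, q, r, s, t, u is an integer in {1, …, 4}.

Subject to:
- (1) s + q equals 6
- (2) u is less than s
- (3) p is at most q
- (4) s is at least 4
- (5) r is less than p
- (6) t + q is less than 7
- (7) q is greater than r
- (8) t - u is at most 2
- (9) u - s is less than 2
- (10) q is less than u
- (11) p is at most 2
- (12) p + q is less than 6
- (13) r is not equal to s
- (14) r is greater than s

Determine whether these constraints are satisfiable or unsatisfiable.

Constraints 2, 3, 5, 10, and 14 give q < u, u < s, s < r, r < p, p ≤ q. Chaining: q < u < s < r < p ≤ q, which forces q < q — impossible.

Unsatisfiable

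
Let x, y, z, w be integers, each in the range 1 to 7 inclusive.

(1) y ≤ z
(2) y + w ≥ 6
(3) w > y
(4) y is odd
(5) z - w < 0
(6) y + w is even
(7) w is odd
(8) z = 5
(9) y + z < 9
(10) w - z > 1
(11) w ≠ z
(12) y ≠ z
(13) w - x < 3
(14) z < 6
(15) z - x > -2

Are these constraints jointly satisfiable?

Setting (x, y, z, w) = (5, 1, 5, 7) satisfies everything: constraint 2: y + w = 8; constraint 5: z - w = -2, and the others follow.

Satisfiable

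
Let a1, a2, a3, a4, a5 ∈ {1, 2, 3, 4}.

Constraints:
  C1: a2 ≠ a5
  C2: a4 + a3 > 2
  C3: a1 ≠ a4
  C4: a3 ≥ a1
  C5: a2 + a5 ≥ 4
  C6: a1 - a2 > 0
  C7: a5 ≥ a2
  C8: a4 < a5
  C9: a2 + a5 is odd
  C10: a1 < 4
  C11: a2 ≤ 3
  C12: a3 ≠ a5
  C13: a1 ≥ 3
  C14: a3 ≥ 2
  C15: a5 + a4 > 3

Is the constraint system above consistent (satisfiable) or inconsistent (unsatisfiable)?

Satisfiable

Setting (a1, a2, a3, a4, a5) = (3, 1, 3, 1, 4) satisfies everything: constraint 2: a4 + a3 = 4; constraint 5: a2 + a5 = 5, and the others follow.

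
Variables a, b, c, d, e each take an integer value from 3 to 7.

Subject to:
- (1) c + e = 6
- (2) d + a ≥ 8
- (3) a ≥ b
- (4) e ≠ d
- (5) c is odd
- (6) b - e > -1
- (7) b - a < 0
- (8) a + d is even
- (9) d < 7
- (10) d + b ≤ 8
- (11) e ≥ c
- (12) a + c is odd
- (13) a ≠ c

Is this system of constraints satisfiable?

Take a = 6, b = 3, c = 3, d = 4, e = 3. Then constraint 1: c + e = 6; constraint 2: d + a = 10; constraint 6: b - e = 0, and every other listed constraint is also met.

Satisfiable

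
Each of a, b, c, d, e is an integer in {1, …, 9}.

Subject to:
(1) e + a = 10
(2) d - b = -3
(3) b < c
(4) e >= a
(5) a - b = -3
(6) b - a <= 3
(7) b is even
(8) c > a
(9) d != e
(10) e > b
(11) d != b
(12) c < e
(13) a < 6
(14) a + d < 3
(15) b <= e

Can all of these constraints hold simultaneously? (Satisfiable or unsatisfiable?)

The assignment a = 1, b = 4, c = 7, d = 1, e = 9 works:
  constraint 1 holds since e + a = 10.
  constraint 2 holds since d - b = -3.
  constraint 5 holds since a - b = -3.
The rest check out directly.

Satisfiable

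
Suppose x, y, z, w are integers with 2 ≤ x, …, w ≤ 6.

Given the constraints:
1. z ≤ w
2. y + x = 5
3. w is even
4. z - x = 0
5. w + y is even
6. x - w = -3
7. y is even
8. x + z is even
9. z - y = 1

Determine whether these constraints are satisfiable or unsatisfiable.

Setting (x, y, z, w) = (3, 2, 3, 6) satisfies everything: constraint 2: y + x = 5; constraint 4: z - x = 0; constraint 6: x - w = -3, and the others follow.

Satisfiable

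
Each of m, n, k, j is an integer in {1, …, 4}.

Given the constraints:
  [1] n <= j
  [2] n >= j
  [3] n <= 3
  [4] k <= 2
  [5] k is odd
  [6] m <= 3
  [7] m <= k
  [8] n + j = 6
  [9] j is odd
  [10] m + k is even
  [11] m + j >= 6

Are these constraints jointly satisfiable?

From constraints 4 and 7: m ≤ k ≤ 2. From constraints 2 and 3: j ≤ n ≤ 3. Hence m + j ≤ 5. But constraint 11 requires m + j ≥ 6, and 6 > 5. Contradiction.

Unsatisfiable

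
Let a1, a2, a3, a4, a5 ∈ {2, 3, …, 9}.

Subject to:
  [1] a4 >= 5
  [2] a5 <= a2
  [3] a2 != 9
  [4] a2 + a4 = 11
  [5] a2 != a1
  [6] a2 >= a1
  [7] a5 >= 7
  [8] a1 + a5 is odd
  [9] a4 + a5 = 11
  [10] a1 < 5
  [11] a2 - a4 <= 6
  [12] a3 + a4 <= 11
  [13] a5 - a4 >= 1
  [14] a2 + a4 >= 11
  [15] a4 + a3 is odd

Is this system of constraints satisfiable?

Unsatisfiable

From constraints 2 and 7: a2 ≥ a5 ≥ 7. From constraint 1: a4 ≥ 5. Hence a2 + a4 ≥ 12. But constraint 4 requires a2 + a4 = 11, and 11 < 12. Contradiction.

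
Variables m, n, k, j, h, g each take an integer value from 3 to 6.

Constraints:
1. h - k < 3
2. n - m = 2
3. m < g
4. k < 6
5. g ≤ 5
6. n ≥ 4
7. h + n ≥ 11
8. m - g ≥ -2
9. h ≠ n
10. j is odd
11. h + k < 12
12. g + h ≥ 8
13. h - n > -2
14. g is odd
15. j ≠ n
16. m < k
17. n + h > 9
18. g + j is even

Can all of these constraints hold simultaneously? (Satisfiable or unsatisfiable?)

Take m = 3, n = 5, k = 4, j = 3, h = 6, g = 5. Then constraint 1: h - k = 2; constraint 2: n - m = 2, and every other listed constraint is also met.

Satisfiable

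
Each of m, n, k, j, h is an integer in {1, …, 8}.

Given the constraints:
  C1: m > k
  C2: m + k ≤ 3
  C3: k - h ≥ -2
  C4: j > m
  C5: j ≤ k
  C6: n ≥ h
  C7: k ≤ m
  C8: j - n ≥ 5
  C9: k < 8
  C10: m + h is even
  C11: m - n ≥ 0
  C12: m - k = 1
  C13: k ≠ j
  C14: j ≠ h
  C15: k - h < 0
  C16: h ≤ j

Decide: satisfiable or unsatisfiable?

Constraints 4, 5, 6, 11, and 15 give j ≤ k, k < h, h ≤ n, n ≤ m, m < j. Chaining: j ≤ k < h ≤ n ≤ m < j, which forces j < j — impossible.

Unsatisfiable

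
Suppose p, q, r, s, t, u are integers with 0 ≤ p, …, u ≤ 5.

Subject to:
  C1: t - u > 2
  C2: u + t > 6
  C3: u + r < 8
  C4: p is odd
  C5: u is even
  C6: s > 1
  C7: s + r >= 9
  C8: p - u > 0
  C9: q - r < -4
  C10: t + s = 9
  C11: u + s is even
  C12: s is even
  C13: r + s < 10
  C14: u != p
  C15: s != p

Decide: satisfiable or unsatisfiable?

Satisfiable

Try p = 5, q = 0, r = 5, s = 4, t = 5, u = 2.
Check constraint 1: t - u = 3; constraint 2: u + t = 7; constraint 3: u + r = 7. The remaining constraints are straightforward to verify.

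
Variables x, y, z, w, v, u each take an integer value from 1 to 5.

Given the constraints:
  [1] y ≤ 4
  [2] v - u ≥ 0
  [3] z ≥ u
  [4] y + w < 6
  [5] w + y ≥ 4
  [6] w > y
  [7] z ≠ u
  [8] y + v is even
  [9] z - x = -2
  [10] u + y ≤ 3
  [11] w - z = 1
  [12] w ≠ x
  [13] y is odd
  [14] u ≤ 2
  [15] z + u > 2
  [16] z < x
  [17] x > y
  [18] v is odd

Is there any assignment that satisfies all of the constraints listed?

Satisfiable

One satisfying assignment is x = 4, y = 1, z = 2, w = 3, v = 3, u = 1.
For the less obvious constraints — constraint 2: v - u = 2; constraint 4: y + w = 4; constraint 5: w + y = 4 — and the others hold by inspection.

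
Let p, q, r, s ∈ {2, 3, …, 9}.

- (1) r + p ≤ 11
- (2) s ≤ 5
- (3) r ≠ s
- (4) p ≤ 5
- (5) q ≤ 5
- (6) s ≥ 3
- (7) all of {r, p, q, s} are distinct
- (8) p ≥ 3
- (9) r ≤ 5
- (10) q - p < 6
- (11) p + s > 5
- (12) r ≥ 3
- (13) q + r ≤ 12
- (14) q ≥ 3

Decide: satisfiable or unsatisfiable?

Unsatisfiable

Constraints 2, 4, 5, 6, 8, 9, 12, and 14 confine each of r, p, q, s to the 3 values {3, …, 5}.
Constraint 7 requires all 4 of them to be distinct, but only 3 values are available — impossible by the pigeonhole principle.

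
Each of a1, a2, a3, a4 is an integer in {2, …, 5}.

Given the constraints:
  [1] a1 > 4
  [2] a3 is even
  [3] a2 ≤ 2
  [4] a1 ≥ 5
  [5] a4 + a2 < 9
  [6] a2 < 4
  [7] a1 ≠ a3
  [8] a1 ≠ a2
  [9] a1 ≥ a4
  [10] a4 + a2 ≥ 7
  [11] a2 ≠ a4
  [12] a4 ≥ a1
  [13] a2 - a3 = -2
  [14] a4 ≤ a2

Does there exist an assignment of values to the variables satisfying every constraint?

Unsatisfiable

From constraints 4 and 12: a4 ≥ a1 and a1 ≥ 5, so a4 ≥ 5. From constraints 3 and 14: a4 ≤ a2 and a2 ≤ 2, so a4 ≤ 2. But 2 < 5, so no value of a4 works.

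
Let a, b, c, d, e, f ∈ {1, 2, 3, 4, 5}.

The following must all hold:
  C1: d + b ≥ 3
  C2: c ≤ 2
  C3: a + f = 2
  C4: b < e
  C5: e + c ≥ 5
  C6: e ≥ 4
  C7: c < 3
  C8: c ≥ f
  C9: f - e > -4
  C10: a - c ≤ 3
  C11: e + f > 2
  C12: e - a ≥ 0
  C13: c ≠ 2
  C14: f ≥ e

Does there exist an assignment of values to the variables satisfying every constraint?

Unsatisfiable

From constraints 6 and 14: f ≥ e and e ≥ 4, so f ≥ 4. From constraints 2 and 8: f ≤ c and c ≤ 2, so f ≤ 2. But 2 < 4, so no value of f works.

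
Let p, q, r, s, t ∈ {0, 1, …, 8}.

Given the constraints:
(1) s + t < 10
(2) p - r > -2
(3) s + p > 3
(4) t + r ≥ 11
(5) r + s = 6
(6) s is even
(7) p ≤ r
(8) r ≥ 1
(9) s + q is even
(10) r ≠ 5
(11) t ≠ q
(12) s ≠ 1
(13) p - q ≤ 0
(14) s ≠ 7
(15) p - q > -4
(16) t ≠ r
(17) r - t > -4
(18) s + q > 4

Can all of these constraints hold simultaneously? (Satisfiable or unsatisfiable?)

Satisfiable

One satisfying assignment is p = 5, q = 6, r = 6, s = 0, t = 7.
For the less obvious constraints — constraint 1: s + t = 7; constraint 2: p - r = -1; constraint 3: s + p = 5 — and the others hold by inspection.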